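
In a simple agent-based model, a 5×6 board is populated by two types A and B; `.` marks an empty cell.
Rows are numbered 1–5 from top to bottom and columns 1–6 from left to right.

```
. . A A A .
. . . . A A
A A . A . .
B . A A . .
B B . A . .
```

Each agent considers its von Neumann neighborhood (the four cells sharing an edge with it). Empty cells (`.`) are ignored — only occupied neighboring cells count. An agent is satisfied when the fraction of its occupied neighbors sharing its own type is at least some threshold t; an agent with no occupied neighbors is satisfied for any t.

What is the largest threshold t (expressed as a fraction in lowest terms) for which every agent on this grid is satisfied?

(1,3)A 1/1
(1,4)A 2/2
(1,5)A 2/2
(2,5)A 2/2
(2,6)A 1/1
(3,1)A 1/2
(3,2)A 1/1
(3,4)A 1/1
(4,1)B 1/2
(4,3)A 1/1
(4,4)A 3/3
(5,1)B 2/2
(5,2)B 1/1
(5,4)A 1/1
The smallest same-type fraction is 1/2 at (3,1), which reduces to 1/2. Any threshold above that leaves this agent unsatisfied.

1/2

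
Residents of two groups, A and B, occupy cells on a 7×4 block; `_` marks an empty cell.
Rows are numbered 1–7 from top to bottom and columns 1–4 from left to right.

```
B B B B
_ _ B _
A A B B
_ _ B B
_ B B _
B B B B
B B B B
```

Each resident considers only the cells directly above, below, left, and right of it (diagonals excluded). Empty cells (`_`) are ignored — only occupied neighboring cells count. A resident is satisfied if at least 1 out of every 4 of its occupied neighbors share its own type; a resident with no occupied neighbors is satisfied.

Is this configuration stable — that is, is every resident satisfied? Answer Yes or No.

(1,1)B 1/1 satisfied
(1,2)B 2/2 satisfied
(1,3)B 3/3 satisfied
(1,4)B 1/1 satisfied
(2,3)B 2/2 satisfied
(3,1)A 1/1 satisfied
(3,2)A 1/2 satisfied
(3,3)B 3/4 satisfied
(3,4)B 2/2 satisfied
(4,3)B 3/3 satisfied
(4,4)B 2/2 satisfied
(5,2)B 2/2 satisfied
(5,3)B 3/3 satisfied
(6,1)B 2/2 satisfied
(6,2)B 4/4 satisfied
(6,3)B 4/4 satisfied
(6,4)B 2/2 satisfied
(7,1)B 2/2 satisfied
(7,2)B 3/3 satisfied
(7,3)B 3/3 satisfied
(7,4)B 2/2 satisfied
All meet the threshold, so the configuration is stable.

Yes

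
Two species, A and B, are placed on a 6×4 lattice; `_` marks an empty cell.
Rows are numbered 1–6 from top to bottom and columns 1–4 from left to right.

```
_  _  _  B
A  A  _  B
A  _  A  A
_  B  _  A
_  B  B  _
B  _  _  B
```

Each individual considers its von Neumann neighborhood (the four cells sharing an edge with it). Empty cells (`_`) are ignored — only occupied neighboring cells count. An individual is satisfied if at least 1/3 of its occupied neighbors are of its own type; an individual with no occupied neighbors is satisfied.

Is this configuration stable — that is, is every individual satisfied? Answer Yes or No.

Yes

Row 1: (1,4)B 1/1 ok
Row 2: (2,1)A 2/2 ok · (2,2)A 1/1 ok · (2,4)B 1/2 ok
Row 3: (3,1)A 1/1 ok · (3,3)A 1/1 ok · (3,4)A 2/3 ok
Row 4: (4,2)B 1/1 ok · (4,4)A 1/1 ok
Row 5: (5,2)B 2/2 ok · (5,3)B 1/1 ok
Row 6: (6,1)B 0/0 ok · (6,4)B 0/0 ok
All meet the threshold, so the configuration is stable.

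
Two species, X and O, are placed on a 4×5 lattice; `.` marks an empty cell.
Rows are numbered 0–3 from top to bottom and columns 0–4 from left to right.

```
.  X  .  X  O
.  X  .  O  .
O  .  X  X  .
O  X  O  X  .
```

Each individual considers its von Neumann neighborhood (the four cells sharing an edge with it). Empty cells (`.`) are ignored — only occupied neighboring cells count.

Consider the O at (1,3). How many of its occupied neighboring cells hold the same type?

0

Occupied neighbors of (1,3): (0,3)=X, (2,3)=X.
Same type (O): 0 of 2.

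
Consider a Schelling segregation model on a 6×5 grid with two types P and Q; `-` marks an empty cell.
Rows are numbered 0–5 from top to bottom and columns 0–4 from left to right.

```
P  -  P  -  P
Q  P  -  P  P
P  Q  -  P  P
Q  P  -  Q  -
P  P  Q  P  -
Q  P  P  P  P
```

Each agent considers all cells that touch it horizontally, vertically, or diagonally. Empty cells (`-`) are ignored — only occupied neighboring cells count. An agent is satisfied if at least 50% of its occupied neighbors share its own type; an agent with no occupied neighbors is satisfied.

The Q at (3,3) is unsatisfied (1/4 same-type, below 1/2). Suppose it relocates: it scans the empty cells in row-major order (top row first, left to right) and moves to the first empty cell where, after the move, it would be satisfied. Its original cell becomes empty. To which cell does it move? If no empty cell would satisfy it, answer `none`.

Vacating (3,3). Empty cells in order:
  (0,1): 1/4 same-type → still unsatisfied.
  (0,3): 0/4 same-type → still unsatisfied.
  (1,2): 1/5 same-type → still unsatisfied.
  (2,2): 1/5 same-type → still unsatisfied.
  (3,2): 2/6 same-type → still unsatisfied.
  (3,4): 0/3 same-type → still unsatisfied.
  (4,4): 0/3 same-type → still unsatisfied.

none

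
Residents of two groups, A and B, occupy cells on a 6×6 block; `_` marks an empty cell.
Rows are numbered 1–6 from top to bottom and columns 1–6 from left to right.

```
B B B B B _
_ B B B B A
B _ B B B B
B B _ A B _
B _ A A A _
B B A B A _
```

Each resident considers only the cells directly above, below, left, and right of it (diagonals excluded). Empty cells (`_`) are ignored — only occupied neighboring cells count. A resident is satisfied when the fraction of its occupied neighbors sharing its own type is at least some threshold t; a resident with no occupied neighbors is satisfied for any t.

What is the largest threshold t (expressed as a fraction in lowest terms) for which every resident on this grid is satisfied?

0/1

Row 1: (1,1)B 1/1 · (1,2)B 3/3 · (1,3)B 3/3 · (1,4)B 3/3 · (1,5)B 2/2
Row 2: (2,2)B 2/2 · (2,3)B 4/4 · (2,4)B 4/4 · (2,5)B 3/4 · (2,6)A 0/2
Row 3: (3,1)B 1/1 · (3,3)B 2/2 · (3,4)B 3/4 · (3,5)B 4/4 · (3,6)B 1/2
Row 4: (4,1)B 3/3 · (4,2)B 1/1 · (4,4)A 1/3 · (4,5)B 1/3
Row 5: (5,1)B 2/2 · (5,3)A 2/2 · (5,4)A 3/4 · (5,5)A 2/3
Row 6: (6,1)B 2/2 · (6,2)B 1/2 · (6,3)A 1/3 · (6,4)B 0/3 · (6,5)A 1/2
The smallest same-type fraction is 0/2 at (2,6), which reduces to 0/1. Any threshold above that leaves this resident unsatisfied.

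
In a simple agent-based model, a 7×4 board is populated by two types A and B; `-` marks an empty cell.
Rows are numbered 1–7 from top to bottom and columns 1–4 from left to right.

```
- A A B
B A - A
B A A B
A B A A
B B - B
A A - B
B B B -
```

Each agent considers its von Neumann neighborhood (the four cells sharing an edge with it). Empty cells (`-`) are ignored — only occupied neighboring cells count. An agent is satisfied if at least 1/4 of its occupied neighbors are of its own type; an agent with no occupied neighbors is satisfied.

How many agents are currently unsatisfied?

Row 1: (1,2)A 2/2 ✓ · (1,3)A 1/2 ✓ · (1,4)B 0/2 ✗
Row 2: (2,1)B 1/2 ✓ · (2,2)A 2/3 ✓ · (2,4)A 0/2 ✗
Row 3: (3,1)B 1/3 ✓ · (3,2)A 2/4 ✓ · (3,3)A 2/3 ✓ · (3,4)B 0/3 ✗
Row 4: (4,1)A 0/3 ✗ · (4,2)B 1/4 ✓ · (4,3)A 2/3 ✓ · (4,4)A 1/3 ✓
Row 5: (5,1)B 1/3 ✓ · (5,2)B 2/3 ✓ · (5,4)B 1/2 ✓
Row 6: (6,1)A 1/3 ✓ · (6,2)A 1/3 ✓ · (6,4)B 1/1 ✓
Row 7: (7,1)B 1/2 ✓ · (7,2)B 2/3 ✓ · (7,3)B 1/1 ✓
Unsatisfied: (1,4), (2,4), (3,4), (4,1) — 4 in total.

4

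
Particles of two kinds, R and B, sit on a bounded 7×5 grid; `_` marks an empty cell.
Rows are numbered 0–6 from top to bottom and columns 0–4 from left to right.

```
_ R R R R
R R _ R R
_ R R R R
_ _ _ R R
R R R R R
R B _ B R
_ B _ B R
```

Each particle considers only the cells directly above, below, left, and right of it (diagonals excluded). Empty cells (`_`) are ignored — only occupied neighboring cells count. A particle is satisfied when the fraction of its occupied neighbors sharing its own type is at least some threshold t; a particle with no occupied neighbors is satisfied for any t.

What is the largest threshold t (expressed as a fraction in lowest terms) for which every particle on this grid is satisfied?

1/3

(0,1)R 2/2
(0,2)R 2/2
(0,3)R 3/3
(0,4)R 2/2
(1,0)R 1/1
(1,1)R 3/3
(1,3)R 3/3
(1,4)R 3/3
(2,1)R 2/2
(2,2)R 2/2
(2,3)R 4/4
(2,4)R 3/3
(3,3)R 3/3
(3,4)R 3/3
(4,0)R 2/2
(4,1)R 2/3
(4,2)R 2/2
(4,3)R 3/4
(4,4)R 3/3
(5,0)R 1/2
(5,1)B 1/3
(5,3)B 1/3
(5,4)R 2/3
(6,1)B 1/1
(6,3)B 1/2
(6,4)R 1/2
The smallest same-type fraction is 1/3 at (5,1), which reduces to 1/3. Any threshold above that leaves this particle unsatisfied.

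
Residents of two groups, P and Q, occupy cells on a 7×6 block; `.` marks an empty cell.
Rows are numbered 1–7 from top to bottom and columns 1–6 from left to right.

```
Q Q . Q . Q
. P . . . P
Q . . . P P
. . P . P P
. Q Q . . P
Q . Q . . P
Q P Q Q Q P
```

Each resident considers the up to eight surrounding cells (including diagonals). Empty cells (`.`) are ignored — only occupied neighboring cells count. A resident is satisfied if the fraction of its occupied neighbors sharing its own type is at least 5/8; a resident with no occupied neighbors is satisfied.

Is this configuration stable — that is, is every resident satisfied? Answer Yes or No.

Row 1: (1,1)Q 1/2 not · (1,2)Q 1/2 not · (1,4)Q 0/0 satisfied · (1,6)Q 0/1 not
Row 2: (2,2)P 0/3 not · (2,6)P 2/3 satisfied
Row 3: (3,1)Q 0/1 not · (3,5)P 4/4 satisfied · (3,6)P 4/4 satisfied
Row 4: (4,3)P 0/2 not · (4,5)P 4/4 satisfied · (4,6)P 4/4 satisfied
Row 5: (5,2)Q 3/4 satisfied · (5,3)Q 2/3 satisfied · (5,6)P 3/3 satisfied
Row 6: (6,1)Q 2/3 satisfied · (6,3)Q 4/5 satisfied · (6,6)P 2/3 satisfied
Row 7: (7,1)Q 1/2 not · (7,2)P 0/4 not · (7,3)Q 2/3 satisfied · (7,4)Q 3/3 satisfied · (7,5)Q 1/3 not · (7,6)P 1/2 not
For instance (1,1) has only 1/2 same-type neighbors, below 5/8.

No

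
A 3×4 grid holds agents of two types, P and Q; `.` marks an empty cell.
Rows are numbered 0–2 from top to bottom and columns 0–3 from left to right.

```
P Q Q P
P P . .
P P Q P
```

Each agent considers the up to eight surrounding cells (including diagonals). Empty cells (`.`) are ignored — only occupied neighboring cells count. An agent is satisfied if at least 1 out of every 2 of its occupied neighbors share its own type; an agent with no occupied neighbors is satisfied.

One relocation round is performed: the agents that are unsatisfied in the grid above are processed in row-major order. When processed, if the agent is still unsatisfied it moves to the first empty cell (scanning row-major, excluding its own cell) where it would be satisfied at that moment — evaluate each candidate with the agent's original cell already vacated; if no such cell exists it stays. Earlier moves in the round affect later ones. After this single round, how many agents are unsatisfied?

Initially unsatisfied (in order): (0,1), (0,2), (0,3), (2,2), (2,3).
  (0,1) → (1,3).
  (0,2): no empty cell satisfies it; stays.
  (0,3) → (0,1).
  (2,2) → (0,3).
  (2,3) → (1,2).
Resulting grid:
P P Q Q
P P P Q
P P . .
Unsatisfied now: (0,2).

1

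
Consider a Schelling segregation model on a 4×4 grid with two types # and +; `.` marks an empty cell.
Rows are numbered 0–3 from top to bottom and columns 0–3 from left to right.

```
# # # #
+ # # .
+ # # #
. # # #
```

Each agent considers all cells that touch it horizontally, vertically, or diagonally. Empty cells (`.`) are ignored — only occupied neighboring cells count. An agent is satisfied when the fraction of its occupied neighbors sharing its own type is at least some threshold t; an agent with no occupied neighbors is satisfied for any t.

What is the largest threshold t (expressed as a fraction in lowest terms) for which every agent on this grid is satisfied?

(0,0)# 2/3
(0,1)# 4/5
(0,2)# 4/4
(0,3)# 2/2
(1,0)+ 1/5
(1,1)# 6/8
(1,2)# 7/7
(2,0)+ 1/4
(2,1)# 5/7
(2,2)# 7/7
(2,3)# 4/4
(3,1)# 3/4
(3,2)# 5/5
(3,3)# 3/3
The smallest same-type fraction is 1/5 at (1,0), which reduces to 1/5. Any threshold above that leaves this agent unsatisfied.

1/5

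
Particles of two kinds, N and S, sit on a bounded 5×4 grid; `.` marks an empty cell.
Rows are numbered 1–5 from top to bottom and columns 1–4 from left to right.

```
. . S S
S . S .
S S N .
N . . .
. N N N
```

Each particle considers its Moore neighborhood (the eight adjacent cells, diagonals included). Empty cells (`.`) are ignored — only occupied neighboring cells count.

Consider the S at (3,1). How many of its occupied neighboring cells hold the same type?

Occupied neighbors of (3,1): (2,1)=S, (3,2)=S, (4,1)=N.
Same type (S): 2 of 3.

2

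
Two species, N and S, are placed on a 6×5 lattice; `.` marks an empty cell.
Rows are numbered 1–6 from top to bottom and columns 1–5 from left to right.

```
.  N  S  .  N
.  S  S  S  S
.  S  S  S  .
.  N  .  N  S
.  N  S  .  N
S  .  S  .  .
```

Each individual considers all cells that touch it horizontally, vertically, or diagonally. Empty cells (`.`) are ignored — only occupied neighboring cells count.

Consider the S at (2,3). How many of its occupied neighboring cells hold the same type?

Occupied neighbors of (2,3): (1,2)=N, (1,3)=S, (2,2)=S, (2,4)=S, (3,2)=S, (3,3)=S, (3,4)=S.
Same type (S): 6 of 7.

6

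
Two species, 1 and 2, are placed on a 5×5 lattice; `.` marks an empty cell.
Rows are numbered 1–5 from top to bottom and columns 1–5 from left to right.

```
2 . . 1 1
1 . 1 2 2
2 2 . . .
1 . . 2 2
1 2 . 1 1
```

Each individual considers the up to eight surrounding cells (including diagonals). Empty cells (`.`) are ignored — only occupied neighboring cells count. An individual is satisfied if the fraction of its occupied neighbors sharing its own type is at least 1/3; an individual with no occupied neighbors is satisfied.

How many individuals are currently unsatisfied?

6

Row 1: (1,1)2 0/1 not · (1,4)1 2/4 satisfied · (1,5)1 1/3 satisfied
Row 2: (2,1)1 0/3 not · (2,3)1 1/3 satisfied · (2,4)2 1/4 not · (2,5)2 1/3 satisfied
Row 3: (3,1)2 1/3 satisfied · (3,2)2 1/4 not
Row 4: (4,1)1 1/4 not · (4,4)2 1/3 satisfied · (4,5)2 1/3 satisfied
Row 5: (5,1)1 1/2 satisfied · (5,2)2 0/2 not · (5,4)1 1/3 satisfied · (5,5)1 1/3 satisfied
Unsatisfied: (1,1), (2,1), (2,4), (3,2), (4,1), (5,2) — 6 in total.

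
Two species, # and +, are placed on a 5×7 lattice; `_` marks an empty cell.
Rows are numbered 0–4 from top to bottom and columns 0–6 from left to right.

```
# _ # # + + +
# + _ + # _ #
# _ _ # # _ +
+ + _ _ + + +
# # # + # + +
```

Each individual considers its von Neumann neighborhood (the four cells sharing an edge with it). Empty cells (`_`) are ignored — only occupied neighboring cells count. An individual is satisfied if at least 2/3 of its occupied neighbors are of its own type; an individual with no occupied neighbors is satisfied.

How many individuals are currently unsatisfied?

17

(0,0)# 1/1 ok
(0,2)# 1/1 ok
(0,3)# 1/3 unhappy
(0,4)+ 1/3 unhappy
(0,5)+ 2/2 ok
(0,6)+ 1/2 unhappy
(1,0)# 2/3 ok
(1,1)+ 0/1 unhappy
(1,3)+ 0/3 unhappy
(1,4)# 1/3 unhappy
(1,6)# 0/2 unhappy
(2,0)# 1/2 unhappy
(2,3)# 1/2 unhappy
(2,4)# 2/3 ok
(2,6)+ 1/2 unhappy
(3,0)+ 1/3 unhappy
(3,1)+ 1/2 unhappy
(3,4)+ 1/3 unhappy
(3,5)+ 3/3 ok
(3,6)+ 3/3 ok
(4,0)# 1/2 unhappy
(4,1)# 2/3 ok
(4,2)# 1/2 unhappy
(4,3)+ 0/2 unhappy
(4,4)# 0/3 unhappy
(4,5)+ 2/3 ok
(4,6)+ 2/2 ok
Unsatisfied: (0,3), (0,4), (0,6), (1,1), (1,3), (1,4), (1,6), (2,0), (2,3), (2,6), (3,0), (3,1), (3,4), (4,0), (4,2), (4,3), (4,4) — 17 in total.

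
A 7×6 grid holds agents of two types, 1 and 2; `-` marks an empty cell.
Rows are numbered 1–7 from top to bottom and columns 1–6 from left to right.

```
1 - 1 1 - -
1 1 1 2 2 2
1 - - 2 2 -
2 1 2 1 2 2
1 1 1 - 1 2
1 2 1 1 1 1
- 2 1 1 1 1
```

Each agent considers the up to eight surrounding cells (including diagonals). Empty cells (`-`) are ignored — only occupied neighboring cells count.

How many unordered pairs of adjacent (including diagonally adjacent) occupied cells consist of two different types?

30

Scan each occupied cell's neighbors to the right and below (and the two forward diagonals) so each pair is counted once.
From row 1: 3 unlike of 9 pairs (running 3/9).
From row 2: 2 unlike of 13 pairs (running 5/22).
From row 3: 3 unlike of 9 pairs (running 8/31).
From row 4: 10 unlike of 18 pairs (running 18/49).
From row 5: 6 unlike of 16 pairs (running 24/65).
From row 6: 5 unlike of 19 pairs (running 29/84).
From row 7: 1 unlike of 4 pairs (running 30/88).
Total adjacent occupied pairs: 88; unlike-type pairs: 30.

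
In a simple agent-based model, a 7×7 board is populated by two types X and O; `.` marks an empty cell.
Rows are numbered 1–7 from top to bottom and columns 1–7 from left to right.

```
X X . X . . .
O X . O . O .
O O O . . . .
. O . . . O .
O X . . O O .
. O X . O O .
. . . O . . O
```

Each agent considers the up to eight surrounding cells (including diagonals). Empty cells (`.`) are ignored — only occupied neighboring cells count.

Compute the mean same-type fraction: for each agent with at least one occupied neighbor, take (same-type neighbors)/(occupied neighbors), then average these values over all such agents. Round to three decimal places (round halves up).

0.655

(1,1)X 2/3
(1,2)X 2/3
(1,4)X 0/1
(2,1)O 2/5
(2,2)X 2/6
(2,4)O 1/2
(2,6)O — no occupied neighbors
(3,1)O 3/4
(3,2)O 4/5
(3,3)O 3/4
(4,2)O 4/5
(4,6)O 2/2
(5,1)O 2/3
(5,2)X 1/4
(5,5)O 4/4
(5,6)O 4/4
(6,2)O 1/3
(6,3)X 1/3
(6,5)O 4/4
(6,6)O 4/4
(7,4)O 1/2
(7,7)O 1/1
Sum over 21 agents: 2/3 + 2/3 + 0/1 + 2/5 + 2/6 + 1/2 + 3/4 + 4/5 + 3/4 + 4/5 + 2/2 + 2/3 + 1/4 + 4/4 + 4/4 + 1/3 + 1/3 + 4/4 + 4/4 + 1/2 + 1/1 = 55/4; mean = 55/4 ÷ 21 = 55/84 = 0.654761… → 0.655.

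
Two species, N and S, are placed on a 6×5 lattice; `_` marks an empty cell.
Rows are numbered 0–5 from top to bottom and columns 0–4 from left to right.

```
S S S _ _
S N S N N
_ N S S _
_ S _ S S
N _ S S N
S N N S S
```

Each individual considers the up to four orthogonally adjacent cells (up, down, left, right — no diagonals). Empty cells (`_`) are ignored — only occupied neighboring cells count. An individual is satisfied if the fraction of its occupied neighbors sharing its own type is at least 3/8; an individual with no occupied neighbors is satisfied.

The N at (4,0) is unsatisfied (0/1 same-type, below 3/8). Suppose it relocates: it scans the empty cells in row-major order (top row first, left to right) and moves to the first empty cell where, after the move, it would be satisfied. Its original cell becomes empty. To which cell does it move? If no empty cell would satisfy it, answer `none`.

(0,3)

Vacating (4,0). Empty cells in order:
  (0,3): 1/2 same-type → satisfied — stop here.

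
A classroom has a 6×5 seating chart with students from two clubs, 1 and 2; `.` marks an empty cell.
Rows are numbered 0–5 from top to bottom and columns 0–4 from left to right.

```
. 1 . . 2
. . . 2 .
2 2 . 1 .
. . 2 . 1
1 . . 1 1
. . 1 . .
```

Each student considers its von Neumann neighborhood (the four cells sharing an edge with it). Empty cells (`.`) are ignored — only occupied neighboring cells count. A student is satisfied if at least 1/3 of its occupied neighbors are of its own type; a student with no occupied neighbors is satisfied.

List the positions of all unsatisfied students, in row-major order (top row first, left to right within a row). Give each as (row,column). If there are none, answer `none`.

Row 0: (0,1)1 0/0 ok · (0,4)2 0/0 ok
Row 1: (1,3)2 0/1 unhappy
Row 2: (2,0)2 1/1 ok · (2,1)2 1/1 ok · (2,3)1 0/1 unhappy
Row 3: (3,2)2 0/0 ok · (3,4)1 1/1 ok
Row 4: (4,0)1 0/0 ok · (4,3)1 1/1 ok · (4,4)1 2/2 ok
Row 5: (5,2)1 0/0 ok

(1,3), (2,3)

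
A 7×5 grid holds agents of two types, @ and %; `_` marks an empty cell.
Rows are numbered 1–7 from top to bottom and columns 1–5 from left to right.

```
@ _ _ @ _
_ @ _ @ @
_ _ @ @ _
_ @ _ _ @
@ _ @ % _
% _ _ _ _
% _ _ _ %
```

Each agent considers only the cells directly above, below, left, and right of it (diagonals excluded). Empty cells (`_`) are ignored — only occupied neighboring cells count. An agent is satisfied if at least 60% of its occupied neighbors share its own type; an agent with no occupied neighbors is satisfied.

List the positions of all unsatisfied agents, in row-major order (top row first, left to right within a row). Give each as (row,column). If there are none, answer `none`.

(1,1)@ 0/0 satisfied
(1,4)@ 1/1 satisfied
(2,2)@ 0/0 satisfied
(2,4)@ 3/3 satisfied
(2,5)@ 1/1 satisfied
(3,3)@ 1/1 satisfied
(3,4)@ 2/2 satisfied
(4,2)@ 0/0 satisfied
(4,5)@ 0/0 satisfied
(5,1)@ 0/1 not
(5,3)@ 0/1 not
(5,4)% 0/1 not
(6,1)% 1/2 not
(7,1)% 1/1 satisfied
(7,5)% 0/0 satisfied

(5,1), (5,3), (5,4), (6,1)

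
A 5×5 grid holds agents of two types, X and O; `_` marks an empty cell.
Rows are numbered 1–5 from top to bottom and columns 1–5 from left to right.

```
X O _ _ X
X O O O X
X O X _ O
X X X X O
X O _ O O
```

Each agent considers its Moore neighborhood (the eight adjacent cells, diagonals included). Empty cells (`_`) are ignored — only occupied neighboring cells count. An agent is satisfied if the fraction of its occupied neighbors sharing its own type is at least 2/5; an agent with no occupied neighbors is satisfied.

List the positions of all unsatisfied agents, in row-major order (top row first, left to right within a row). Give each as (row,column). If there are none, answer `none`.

(1,1), (2,5), (3,2), (4,4), (5,2)

(1,1)X 1/3 ✗
(1,2)O 2/4 ✓
(1,5)X 1/2 ✓
(2,1)X 2/5 ✓
(2,2)O 3/7 ✓
(2,3)O 4/5 ✓
(2,4)O 2/5 ✓
(2,5)X 1/3 ✗
(3,1)X 3/5 ✓
(3,2)O 2/8 ✗
(3,3)X 3/7 ✓
(3,5)O 2/4 ✓
(4,1)X 3/5 ✓
(4,2)X 5/7 ✓
(4,3)X 3/6 ✓
(4,4)X 2/6 ✗
(4,5)O 3/4 ✓
(5,1)X 2/3 ✓
(5,2)O 0/4 ✗
(5,4)O 2/4 ✓
(5,5)O 2/3 ✓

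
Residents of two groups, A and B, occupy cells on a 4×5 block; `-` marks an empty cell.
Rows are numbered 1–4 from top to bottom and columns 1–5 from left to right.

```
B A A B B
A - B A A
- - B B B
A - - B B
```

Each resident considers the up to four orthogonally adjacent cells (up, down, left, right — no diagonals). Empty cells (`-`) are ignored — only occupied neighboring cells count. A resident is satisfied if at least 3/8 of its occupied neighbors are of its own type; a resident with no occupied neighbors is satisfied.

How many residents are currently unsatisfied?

(1,1)B 0/2 not
(1,2)A 1/2 satisfied
(1,3)A 1/3 not
(1,4)B 1/3 not
(1,5)B 1/2 satisfied
(2,1)A 0/1 not
(2,3)B 1/3 not
(2,4)A 1/4 not
(2,5)A 1/3 not
(3,3)B 2/2 satisfied
(3,4)B 3/4 satisfied
(3,5)B 2/3 satisfied
(4,1)A 0/0 satisfied
(4,4)B 2/2 satisfied
(4,5)B 2/2 satisfied
Unsatisfied: (1,1), (1,3), (1,4), (2,1), (2,3), (2,4), (2,5) — 7 in total.

7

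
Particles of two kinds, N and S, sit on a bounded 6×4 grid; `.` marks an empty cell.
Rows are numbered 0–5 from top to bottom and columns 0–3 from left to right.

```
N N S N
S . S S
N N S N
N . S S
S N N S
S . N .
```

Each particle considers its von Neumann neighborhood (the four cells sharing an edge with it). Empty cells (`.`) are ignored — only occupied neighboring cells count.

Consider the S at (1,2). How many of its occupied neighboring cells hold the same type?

3

Occupied neighbors of (1,2): (0,2)=S, (2,2)=S, (1,3)=S.
Same type (S): 3 of 3.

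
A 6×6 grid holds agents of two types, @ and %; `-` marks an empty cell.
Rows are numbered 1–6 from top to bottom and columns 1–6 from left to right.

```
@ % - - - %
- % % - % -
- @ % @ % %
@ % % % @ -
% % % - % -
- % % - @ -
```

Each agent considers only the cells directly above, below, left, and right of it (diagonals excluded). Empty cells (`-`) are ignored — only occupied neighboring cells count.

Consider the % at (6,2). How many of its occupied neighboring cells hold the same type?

2

Occupied neighbors of (6,2): (5,2)=%, (6,3)=%.
Same type (%): 2 of 2.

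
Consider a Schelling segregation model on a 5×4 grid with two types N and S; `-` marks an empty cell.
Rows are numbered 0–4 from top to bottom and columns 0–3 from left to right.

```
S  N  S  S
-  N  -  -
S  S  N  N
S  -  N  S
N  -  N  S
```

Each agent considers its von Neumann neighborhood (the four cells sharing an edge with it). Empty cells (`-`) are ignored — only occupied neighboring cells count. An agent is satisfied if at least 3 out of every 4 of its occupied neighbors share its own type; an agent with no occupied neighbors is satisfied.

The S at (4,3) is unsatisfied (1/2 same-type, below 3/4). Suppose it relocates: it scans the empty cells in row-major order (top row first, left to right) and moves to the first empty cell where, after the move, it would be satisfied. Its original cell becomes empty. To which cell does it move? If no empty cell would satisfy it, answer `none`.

Vacating (4,3). Empty cells in order:
  (1,0): 2/3 same-type → still unsatisfied.
  (1,2): 1/3 same-type → still unsatisfied.
  (1,3): 1/2 same-type → still unsatisfied.
  (3,1): 2/3 same-type → still unsatisfied.
  (4,1): 0/2 same-type → still unsatisfied.

none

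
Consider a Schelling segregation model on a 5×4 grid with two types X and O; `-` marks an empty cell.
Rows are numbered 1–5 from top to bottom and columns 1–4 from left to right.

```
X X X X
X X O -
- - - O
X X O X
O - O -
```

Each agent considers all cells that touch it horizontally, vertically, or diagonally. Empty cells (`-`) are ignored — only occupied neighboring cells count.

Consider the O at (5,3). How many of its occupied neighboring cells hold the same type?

1

Occupied neighbors of (5,3): (4,2)=X, (4,3)=O, (4,4)=X.
Same type (O): 1 of 3.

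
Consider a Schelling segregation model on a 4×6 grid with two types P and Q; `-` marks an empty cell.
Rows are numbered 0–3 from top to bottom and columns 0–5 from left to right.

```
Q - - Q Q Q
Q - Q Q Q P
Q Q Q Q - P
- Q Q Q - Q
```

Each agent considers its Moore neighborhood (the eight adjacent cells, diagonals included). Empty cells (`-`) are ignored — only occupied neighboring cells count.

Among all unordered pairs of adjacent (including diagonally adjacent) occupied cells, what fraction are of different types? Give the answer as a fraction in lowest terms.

5/38

Scan each occupied cell's neighbors to the right and below (and the two forward diagonals) so each pair is counted once.
From row 0: 2 unlike of 11 pairs (running 2/11).
From row 1: 2 unlike of 13 pairs (running 4/24).
From row 2: 1 unlike of 12 pairs (running 5/36).
From row 3: 0 unlike of 2 pairs (running 5/38).
Total adjacent occupied pairs: 38; unlike-type pairs: 5.
5/38 is already in lowest terms.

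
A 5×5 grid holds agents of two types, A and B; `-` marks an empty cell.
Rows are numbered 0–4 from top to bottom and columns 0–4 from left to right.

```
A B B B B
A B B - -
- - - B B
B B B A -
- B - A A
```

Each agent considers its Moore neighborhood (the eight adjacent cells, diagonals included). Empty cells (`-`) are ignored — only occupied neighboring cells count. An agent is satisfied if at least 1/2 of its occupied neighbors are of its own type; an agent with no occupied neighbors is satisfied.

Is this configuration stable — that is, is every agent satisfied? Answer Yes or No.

Row 0: (0,0)A 1/3 ✗ · (0,1)B 3/5 ✓ · (0,2)B 4/4 ✓ · (0,3)B 3/3 ✓ · (0,4)B 1/1 ✓
Row 1: (1,0)A 1/3 ✗ · (1,1)B 3/5 ✓ · (1,2)B 5/5 ✓
Row 2: (2,3)B 3/4 ✓ · (2,4)B 1/2 ✓
Row 3: (3,0)B 2/2 ✓ · (3,1)B 3/3 ✓ · (3,2)B 3/5 ✓ · (3,3)A 2/5 ✗
Row 4: (4,1)B 3/3 ✓ · (4,3)A 2/3 ✓ · (4,4)A 2/2 ✓
For instance (0,0) has only 1/3 same-type neighbors, below 1/2.

No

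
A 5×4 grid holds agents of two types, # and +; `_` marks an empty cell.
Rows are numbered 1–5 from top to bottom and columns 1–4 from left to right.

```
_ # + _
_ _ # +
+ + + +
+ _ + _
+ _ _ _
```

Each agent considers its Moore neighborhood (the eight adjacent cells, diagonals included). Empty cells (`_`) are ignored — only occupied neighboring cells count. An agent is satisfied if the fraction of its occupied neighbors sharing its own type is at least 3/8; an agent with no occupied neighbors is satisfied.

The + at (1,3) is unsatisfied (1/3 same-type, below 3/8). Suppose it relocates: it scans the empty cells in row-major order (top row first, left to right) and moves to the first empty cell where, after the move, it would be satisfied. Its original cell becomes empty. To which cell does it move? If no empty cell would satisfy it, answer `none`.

Vacating (1,3). Empty cells in order:
  (1,1): 0/1 same-type → still unsatisfied.
  (1,4): 1/2 same-type → satisfied — stop here.

(1,4)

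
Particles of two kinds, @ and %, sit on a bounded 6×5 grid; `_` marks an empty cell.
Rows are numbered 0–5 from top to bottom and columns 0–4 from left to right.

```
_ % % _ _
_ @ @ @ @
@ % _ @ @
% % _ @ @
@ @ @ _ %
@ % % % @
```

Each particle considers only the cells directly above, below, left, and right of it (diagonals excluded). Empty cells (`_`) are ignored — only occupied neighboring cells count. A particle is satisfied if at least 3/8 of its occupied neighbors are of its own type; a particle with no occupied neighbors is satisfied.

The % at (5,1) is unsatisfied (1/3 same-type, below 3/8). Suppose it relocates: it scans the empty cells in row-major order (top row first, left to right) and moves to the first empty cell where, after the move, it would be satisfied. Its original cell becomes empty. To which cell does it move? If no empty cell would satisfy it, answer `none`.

Vacating (5,1). Empty cells in order:
  (0,0): 1/1 same-type → satisfied — stop here.

(0,0)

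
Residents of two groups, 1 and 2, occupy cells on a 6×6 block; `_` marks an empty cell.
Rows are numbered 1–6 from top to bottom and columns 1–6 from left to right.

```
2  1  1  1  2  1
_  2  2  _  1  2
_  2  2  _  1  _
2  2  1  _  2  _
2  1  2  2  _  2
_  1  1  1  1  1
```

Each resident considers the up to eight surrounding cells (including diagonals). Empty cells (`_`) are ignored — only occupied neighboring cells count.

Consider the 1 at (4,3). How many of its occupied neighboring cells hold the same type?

1

Occupied neighbors of (4,3): (3,2)=2, (3,3)=2, (4,2)=2, (5,2)=1, (5,3)=2, (5,4)=2.
Same type (1): 1 of 6.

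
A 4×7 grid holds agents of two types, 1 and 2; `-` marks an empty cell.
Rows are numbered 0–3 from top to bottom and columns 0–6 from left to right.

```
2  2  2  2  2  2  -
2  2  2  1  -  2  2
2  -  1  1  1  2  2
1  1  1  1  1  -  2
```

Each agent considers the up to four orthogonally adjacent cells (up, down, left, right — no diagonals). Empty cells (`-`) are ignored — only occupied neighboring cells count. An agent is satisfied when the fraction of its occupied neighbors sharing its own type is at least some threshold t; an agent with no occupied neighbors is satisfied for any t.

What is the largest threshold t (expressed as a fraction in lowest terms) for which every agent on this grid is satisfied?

1/3

(0,0)2 2/2
(0,1)2 3/3
(0,2)2 3/3
(0,3)2 2/3
(0,4)2 2/2
(0,5)2 2/2
(1,0)2 3/3
(1,1)2 3/3
(1,2)2 2/4
(1,3)1 1/3
(1,5)2 3/3
(1,6)2 2/2
(2,0)2 1/2
(2,2)1 2/3
(2,3)1 4/4
(2,4)1 2/3
(2,5)2 2/3
(2,6)2 3/3
(3,0)1 1/2
(3,1)1 2/2
(3,2)1 3/3
(3,3)1 3/3
(3,4)1 2/2
(3,6)2 1/1
The smallest same-type fraction is 1/3 at (1,3), which reduces to 1/3. Any threshold above that leaves this agent unsatisfied.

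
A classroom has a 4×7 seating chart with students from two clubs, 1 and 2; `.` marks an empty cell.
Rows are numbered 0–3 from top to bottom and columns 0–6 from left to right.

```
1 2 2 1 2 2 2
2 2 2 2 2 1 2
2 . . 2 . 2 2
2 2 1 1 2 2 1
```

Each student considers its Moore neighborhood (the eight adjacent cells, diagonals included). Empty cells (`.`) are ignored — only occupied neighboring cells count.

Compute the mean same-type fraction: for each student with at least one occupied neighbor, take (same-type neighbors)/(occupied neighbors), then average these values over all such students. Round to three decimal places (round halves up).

Row 0: (0,0)1 0/3 · (0,1)2 4/5 · (0,2)2 4/5 · (0,3)1 0/5 · (0,4)2 3/5 · (0,5)2 4/5 · (0,6)2 2/3
Row 1: (1,0)2 3/4 · (1,1)2 5/6 · (1,2)2 5/6 · (1,3)2 5/6 · (1,4)2 5/7 · (1,5)1 0/7 · (1,6)2 4/5
Row 2: (2,0)2 4/4 · (2,3)2 4/6 · (2,5)2 5/7 · (2,6)2 3/5
Row 3: (3,0)2 2/2 · (3,1)2 2/3 · (3,2)1 1/3 · (3,3)1 1/3 · (3,4)2 3/4 · (3,5)2 3/4 · (3,6)1 0/3
Sum over 25 students: 0/3 + 4/5 + 4/5 + 0/5 + 3/5 + 4/5 + 2/3 + 3/4 + 5/6 + 5/6 + 5/6 + 5/7 + 0/7 + 4/5 + 4/4 + 4/6 + 5/7 + 3/5 + 2/2 + 2/3 + 1/3 + 1/3 + 3/4 + 3/4 + 0/3 = 6403/420; mean = 6403/420 ÷ 25 = 6403/10500 = 0.609809… → 0.610.

0.610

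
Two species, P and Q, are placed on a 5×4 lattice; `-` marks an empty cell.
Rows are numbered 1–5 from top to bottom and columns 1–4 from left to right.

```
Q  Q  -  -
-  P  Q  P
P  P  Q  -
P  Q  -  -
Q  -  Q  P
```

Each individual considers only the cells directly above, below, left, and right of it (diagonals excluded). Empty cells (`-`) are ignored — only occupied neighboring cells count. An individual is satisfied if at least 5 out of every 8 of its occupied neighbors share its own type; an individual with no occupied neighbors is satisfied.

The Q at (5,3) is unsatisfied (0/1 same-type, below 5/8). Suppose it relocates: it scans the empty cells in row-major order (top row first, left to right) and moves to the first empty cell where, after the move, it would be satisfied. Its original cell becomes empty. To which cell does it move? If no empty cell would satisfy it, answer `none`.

(1,3)

Vacating (5,3). Empty cells in order:
  (1,3): 2/2 same-type → satisfied — stop here.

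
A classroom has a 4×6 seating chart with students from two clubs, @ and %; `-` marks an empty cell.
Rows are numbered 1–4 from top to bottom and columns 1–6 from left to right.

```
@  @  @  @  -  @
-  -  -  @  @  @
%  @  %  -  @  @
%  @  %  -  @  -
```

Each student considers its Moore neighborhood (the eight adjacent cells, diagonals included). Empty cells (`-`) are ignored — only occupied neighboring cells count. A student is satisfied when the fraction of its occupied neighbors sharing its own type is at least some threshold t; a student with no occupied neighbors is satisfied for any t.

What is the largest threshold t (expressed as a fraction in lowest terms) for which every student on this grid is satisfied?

Row 1: (1,1)@ 1/1 · (1,2)@ 2/2 · (1,3)@ 3/3 · (1,4)@ 3/3 · (1,6)@ 2/2
Row 2: (2,4)@ 4/5 · (2,5)@ 6/6 · (2,6)@ 4/4
Row 3: (3,1)% 1/3 · (3,2)@ 1/5 · (3,3)% 1/4 · (3,5)@ 5/5 · (3,6)@ 4/4
Row 4: (4,1)% 1/3 · (4,2)@ 1/5 · (4,3)% 1/3 · (4,5)@ 2/2
The smallest same-type fraction is 1/5 at (3,2), which reduces to 1/5. Any threshold above that leaves this student unsatisfied.

1/5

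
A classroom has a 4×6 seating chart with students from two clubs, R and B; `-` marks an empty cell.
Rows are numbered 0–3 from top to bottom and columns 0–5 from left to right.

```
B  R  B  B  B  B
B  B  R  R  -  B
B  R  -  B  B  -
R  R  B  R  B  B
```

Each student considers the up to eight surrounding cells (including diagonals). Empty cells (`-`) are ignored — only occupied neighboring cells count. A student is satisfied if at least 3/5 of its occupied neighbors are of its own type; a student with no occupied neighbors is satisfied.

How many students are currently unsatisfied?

12

Row 0: (0,0)B 2/3 ✓ · (0,1)R 1/5 ✗ · (0,2)B 2/5 ✗ · (0,3)B 2/4 ✗ · (0,4)B 3/4 ✓ · (0,5)B 2/2 ✓
Row 1: (1,0)B 3/5 ✓ · (1,1)B 4/7 ✗ · (1,2)R 3/7 ✗ · (1,3)R 1/6 ✗ · (1,5)B 3/3 ✓
Row 2: (2,0)B 2/5 ✗ · (2,1)R 3/7 ✗ · (2,3)B 3/6 ✗ · (2,4)B 4/6 ✓
Row 3: (3,0)R 2/3 ✓ · (3,1)R 2/4 ✗ · (3,2)B 1/4 ✗ · (3,3)R 0/4 ✗ · (3,4)B 3/4 ✓ · (3,5)B 2/2 ✓
Unsatisfied: (0,1), (0,2), (0,3), (1,1), (1,2), (1,3), (2,0), (2,1), (2,3), (3,1), (3,2), (3,3) — 12 in total.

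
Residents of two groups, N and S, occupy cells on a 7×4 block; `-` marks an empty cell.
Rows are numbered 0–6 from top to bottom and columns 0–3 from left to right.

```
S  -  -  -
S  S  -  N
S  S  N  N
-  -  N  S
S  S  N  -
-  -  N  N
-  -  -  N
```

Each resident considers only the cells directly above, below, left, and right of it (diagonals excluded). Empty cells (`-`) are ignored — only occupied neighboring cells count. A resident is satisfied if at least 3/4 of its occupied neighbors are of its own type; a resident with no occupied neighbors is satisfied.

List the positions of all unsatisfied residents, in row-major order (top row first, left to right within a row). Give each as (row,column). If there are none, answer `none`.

(2,1), (2,2), (2,3), (3,2), (3,3), (4,1), (4,2)

Row 0: (0,0)S 1/1 ok
Row 1: (1,0)S 3/3 ok · (1,1)S 2/2 ok · (1,3)N 1/1 ok
Row 2: (2,0)S 2/2 ok · (2,1)S 2/3 unhappy · (2,2)N 2/3 unhappy · (2,3)N 2/3 unhappy
Row 3: (3,2)N 2/3 unhappy · (3,3)S 0/2 unhappy
Row 4: (4,0)S 1/1 ok · (4,1)S 1/2 unhappy · (4,2)N 2/3 unhappy
Row 5: (5,2)N 2/2 ok · (5,3)N 2/2 ok
Row 6: (6,3)N 1/1 ok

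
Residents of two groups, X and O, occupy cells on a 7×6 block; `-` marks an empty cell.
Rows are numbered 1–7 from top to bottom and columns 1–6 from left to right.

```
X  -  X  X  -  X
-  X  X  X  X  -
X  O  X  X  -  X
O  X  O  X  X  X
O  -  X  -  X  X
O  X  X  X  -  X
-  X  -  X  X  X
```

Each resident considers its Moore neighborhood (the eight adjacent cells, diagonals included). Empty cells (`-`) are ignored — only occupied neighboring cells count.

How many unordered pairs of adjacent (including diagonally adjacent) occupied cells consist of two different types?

Scan each occupied cell's neighbors to the right and below (and the two forward diagonals) so each pair is counted once.
From row 1: 0 unlike of 9 pairs (running 0/9).
From row 2: 2 unlike of 13 pairs (running 2/22).
From row 3: 6 unlike of 16 pairs (running 8/38).
From row 4: 5 unlike of 15 pairs (running 13/53).
From row 5: 1 unlike of 9 pairs (running 14/62).
From row 6: 2 unlike of 11 pairs (running 16/73).
From row 7: 0 unlike of 2 pairs (running 16/75).
Total adjacent occupied pairs: 75; unlike-type pairs: 16.

16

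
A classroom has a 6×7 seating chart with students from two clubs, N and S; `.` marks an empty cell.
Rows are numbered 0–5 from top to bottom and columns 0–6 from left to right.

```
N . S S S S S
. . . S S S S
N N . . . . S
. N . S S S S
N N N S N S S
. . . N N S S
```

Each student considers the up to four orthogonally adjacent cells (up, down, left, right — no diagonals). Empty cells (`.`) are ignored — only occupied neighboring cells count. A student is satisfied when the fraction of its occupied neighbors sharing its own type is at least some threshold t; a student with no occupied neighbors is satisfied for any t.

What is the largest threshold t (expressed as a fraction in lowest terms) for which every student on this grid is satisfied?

Row 0: (0,0)N — no occupied neighbors · (0,2)S 1/1 · (0,3)S 3/3 · (0,4)S 3/3 · (0,5)S 3/3 · (0,6)S 2/2
Row 1: (1,3)S 2/2 · (1,4)S 3/3 · (1,5)S 3/3 · (1,6)S 3/3
Row 2: (2,0)N 1/1 · (2,1)N 2/2 · (2,6)S 2/2
Row 3: (3,1)N 2/2 · (3,3)S 2/2 · (3,4)S 2/3 · (3,5)S 3/3 · (3,6)S 3/3
Row 4: (4,0)N 1/1 · (4,1)N 3/3 · (4,2)N 1/2 · (4,3)S 1/4 · (4,4)N 1/4 · (4,5)S 3/4 · (4,6)S 3/3
Row 5: (5,3)N 1/2 · (5,4)N 2/3 · (5,5)S 2/3 · (5,6)S 2/2
The smallest same-type fraction is 1/4 at (4,3), which reduces to 1/4. Any threshold above that leaves this student unsatisfied.

1/4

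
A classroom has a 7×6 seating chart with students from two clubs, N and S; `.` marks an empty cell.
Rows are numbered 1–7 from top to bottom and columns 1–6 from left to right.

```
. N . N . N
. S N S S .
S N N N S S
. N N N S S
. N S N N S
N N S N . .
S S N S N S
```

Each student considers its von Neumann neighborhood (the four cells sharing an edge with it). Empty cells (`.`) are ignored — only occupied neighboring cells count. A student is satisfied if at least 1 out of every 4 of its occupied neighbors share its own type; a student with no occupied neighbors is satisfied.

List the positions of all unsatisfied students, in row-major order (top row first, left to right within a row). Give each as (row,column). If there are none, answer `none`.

(1,2), (1,4), (2,2), (3,1), (7,3), (7,4), (7,5), (7,6)

Row 1: (1,2)N 0/1 not · (1,4)N 0/1 not · (1,6)N 0/0 satisfied
Row 2: (2,2)S 0/3 not · (2,3)N 1/3 satisfied · (2,4)S 1/4 satisfied · (2,5)S 2/2 satisfied
Row 3: (3,1)S 0/1 not · (3,2)N 2/4 satisfied · (3,3)N 4/4 satisfied · (3,4)N 2/4 satisfied · (3,5)S 3/4 satisfied · (3,6)S 2/2 satisfied
Row 4: (4,2)N 3/3 satisfied · (4,3)N 3/4 satisfied · (4,4)N 3/4 satisfied · (4,5)S 2/4 satisfied · (4,6)S 3/3 satisfied
Row 5: (5,2)N 2/3 satisfied · (5,3)S 1/4 satisfied · (5,4)N 3/4 satisfied · (5,5)N 1/3 satisfied · (5,6)S 1/2 satisfied
Row 6: (6,1)N 1/2 satisfied · (6,2)N 2/4 satisfied · (6,3)S 1/4 satisfied · (6,4)N 1/3 satisfied
Row 7: (7,1)S 1/2 satisfied · (7,2)S 1/3 satisfied · (7,3)N 0/3 not · (7,4)S 0/3 not · (7,5)N 0/2 not · (7,6)S 0/1 not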